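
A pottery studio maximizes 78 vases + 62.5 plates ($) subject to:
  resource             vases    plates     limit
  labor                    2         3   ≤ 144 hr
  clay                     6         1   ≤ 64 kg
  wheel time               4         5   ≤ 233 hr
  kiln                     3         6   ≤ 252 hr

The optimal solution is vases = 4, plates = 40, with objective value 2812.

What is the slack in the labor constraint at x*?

labor used = 2·4 + 3·40 = 128; slack = 144 − 128 = 16.

16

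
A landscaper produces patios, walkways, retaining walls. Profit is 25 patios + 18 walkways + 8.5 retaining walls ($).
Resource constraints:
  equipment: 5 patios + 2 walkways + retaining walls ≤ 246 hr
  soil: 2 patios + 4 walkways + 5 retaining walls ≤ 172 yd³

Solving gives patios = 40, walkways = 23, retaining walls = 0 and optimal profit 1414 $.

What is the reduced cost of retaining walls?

-8

Both equipment and soil are binding at x*.
From A_Bᵀ y = c: 5·y_equipment + 2·y_soil = 25; 2·y_equipment + 4·y_soil = 18.
→ y_equipment = 4 and y_soil = 2.5.
Reduced cost of retaining walls: c₃ − yᵀa₃ = 8.5 − (4·1 + 2.5·5) = 8.5 − 16.5 = -8.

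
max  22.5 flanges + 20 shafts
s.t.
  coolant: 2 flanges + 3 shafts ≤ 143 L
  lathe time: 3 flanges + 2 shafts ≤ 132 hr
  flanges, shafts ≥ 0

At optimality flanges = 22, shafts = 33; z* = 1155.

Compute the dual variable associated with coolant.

Both coolant and lathe time are binding at x*.
From A_Bᵀ y = c: 2·y_coolant + 3·y_lathe time = 22.5; 3·y_coolant + 2·y_lathe time = 20.
Solving: y_coolant = 3, y_lathe time = 5.5.
Shadow price of coolant = 3.

3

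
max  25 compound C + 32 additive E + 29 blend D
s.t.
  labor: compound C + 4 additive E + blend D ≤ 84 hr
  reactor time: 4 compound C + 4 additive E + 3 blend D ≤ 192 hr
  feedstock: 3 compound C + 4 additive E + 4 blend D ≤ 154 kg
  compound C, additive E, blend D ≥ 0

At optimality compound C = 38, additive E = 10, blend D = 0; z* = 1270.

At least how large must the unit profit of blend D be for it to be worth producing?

At the optimum: labor uses 78 of 84 (slack = 6); reactor time uses 192 of 192 (binding); feedstock uses 154 of 154 (binding).
By complementary slackness, y = 0 for the non-binding constraint.
The binding rows give the dual system: 4·y_reactor time + 3·y_feedstock = 25 and 4·y_reactor time + 4·y_feedstock = 32.
This yields shadow prices y_reactor time = 1, y_feedstock = 7.
blend D enters the basis when its profit ≥ yᵀa₃ = 1·3 + 7·4 = 31.

31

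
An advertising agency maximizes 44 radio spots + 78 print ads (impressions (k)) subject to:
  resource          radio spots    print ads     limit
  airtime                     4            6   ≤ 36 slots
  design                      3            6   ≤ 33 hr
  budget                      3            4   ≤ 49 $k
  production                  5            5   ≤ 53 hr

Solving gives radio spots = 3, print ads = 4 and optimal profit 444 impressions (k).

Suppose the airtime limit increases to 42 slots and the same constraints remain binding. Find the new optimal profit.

At the optimum: airtime uses 36 of 36 (binding); design uses 33 of 33 (binding); budget uses 25 of 49 (slack = 24); production uses 35 of 53 (slack = 18).
By complementary slackness, y = 0 for the non-binding constraints.
Dual feasibility on the basic columns requires 4·y_airtime + 3·y_design = 44, 6·y_airtime + 6·y_design = 78.
Solving: y_airtime = 5, y_design = 8.
Δz = y_airtime·Δb = 5 × (6) = 30, so new z* = 444 + 30 = 474.

474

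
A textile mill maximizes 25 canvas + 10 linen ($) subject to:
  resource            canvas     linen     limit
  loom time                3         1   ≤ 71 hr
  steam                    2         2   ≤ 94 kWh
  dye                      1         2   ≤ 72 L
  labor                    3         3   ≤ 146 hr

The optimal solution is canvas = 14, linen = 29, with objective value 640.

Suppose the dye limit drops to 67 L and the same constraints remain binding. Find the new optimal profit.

635

Binding: loom time and dye. Non-binding: steam (8 unused), labor (17 unused).
Slack constraints have shadow price 0 (complementary slackness).
Dual feasibility on the basic columns requires 3·y_loom time + 1·y_dye = 25, 1·y_loom time + 2·y_dye = 10.
This yields shadow prices y_loom time = 8, y_dye = 1.
Δz = y_dye·Δb = 1 × (-5) = -5, so new z* = 640 − 5 = 635.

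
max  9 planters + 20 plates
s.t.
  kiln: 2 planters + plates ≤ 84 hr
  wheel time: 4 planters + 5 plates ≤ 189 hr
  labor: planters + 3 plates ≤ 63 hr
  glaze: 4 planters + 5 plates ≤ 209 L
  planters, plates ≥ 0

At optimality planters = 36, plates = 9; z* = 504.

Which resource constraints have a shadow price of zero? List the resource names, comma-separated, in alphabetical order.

kiln: 81/84 (slack 3)
wheel time: 189/189 (binding)
labor: 63/63 (binding)
glaze: 189/209 (slack 20)
By complementary slackness, a constraint with positive slack has shadow price 0 → glaze, kiln.

glaze, kiln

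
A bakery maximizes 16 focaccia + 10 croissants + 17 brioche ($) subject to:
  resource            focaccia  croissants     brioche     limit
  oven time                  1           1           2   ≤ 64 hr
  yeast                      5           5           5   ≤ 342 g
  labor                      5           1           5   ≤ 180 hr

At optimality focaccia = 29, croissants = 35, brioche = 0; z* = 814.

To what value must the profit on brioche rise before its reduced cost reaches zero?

24.5

At the optimum: oven time uses 64 of 64 (binding); yeast uses 320 of 342 (slack = 22); labor uses 180 of 180 (binding).
Since yeast is not tight, its dual is 0.
Dual feasibility on the basic columns requires 1·y_oven time + 5·y_labor = 16, 1·y_oven time + 1·y_labor = 10.
→ y_oven time = 8.5 and y_labor = 1.5.
brioche enters the basis when its profit ≥ yᵀa₃ = 8.5·2 + 1.5·5 = 24.5.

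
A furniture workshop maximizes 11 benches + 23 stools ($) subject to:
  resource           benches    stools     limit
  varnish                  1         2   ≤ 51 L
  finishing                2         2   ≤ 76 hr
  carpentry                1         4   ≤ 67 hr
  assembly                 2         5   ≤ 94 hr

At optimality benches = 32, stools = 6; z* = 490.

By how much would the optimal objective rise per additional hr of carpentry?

0

At the optimum: varnish uses 44 of 51 (slack = 7); finishing uses 76 of 76 (binding); carpentry uses 56 of 67 (slack = 11); assembly uses 94 of 94 (binding).
By complementary slackness, y = 0 for the non-binding constraints.
Dual feasibility on the basic columns requires 2·y_finishing + 2·y_assembly = 11, 2·y_finishing + 5·y_assembly = 23.
This yields shadow prices y_finishing = 1.5, y_assembly = 4.
Shadow price of carpentry = 0.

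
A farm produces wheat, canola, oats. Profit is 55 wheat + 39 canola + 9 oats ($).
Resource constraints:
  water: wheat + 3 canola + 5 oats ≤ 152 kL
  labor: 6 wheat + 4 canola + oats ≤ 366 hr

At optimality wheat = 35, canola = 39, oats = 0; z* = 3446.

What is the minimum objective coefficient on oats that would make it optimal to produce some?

At the optimum: water uses 152 of 152 (binding); labor uses 366 of 366 (binding).
From A_Bᵀ y = c: 1·y_water + 6·y_labor = 55; 3·y_water + 4·y_labor = 39.
Solving: y_water = 1, y_labor = 9.
oats enters the basis when its profit ≥ yᵀa₃ = 1·5 + 9·1 = 14.

14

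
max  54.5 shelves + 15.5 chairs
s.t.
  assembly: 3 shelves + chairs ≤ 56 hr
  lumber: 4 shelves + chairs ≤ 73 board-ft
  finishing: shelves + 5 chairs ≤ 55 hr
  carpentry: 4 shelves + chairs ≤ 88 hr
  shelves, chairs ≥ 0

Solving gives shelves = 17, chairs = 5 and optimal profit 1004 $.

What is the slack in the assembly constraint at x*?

assembly used = 3·17 + 1·5 = 56; slack = 56 − 56 = 0.

0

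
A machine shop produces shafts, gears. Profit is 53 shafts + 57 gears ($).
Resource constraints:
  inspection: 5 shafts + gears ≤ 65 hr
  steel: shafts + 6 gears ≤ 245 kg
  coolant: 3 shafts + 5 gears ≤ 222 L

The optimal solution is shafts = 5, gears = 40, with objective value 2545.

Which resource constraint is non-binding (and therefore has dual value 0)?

coolant

inspection: 65/65 (binding)
steel: 245/245 (binding)
coolant: 215/222 (slack 7)
By complementary slackness, a constraint with positive slack has shadow price 0 → coolant.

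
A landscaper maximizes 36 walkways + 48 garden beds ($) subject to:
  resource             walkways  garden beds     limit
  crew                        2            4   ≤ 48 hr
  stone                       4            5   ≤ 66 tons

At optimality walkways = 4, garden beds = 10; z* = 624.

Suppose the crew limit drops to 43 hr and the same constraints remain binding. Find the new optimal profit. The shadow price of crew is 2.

614

Δb = -5, so new z* = 624 + (2)·(-5) = 624 − 10 = 614.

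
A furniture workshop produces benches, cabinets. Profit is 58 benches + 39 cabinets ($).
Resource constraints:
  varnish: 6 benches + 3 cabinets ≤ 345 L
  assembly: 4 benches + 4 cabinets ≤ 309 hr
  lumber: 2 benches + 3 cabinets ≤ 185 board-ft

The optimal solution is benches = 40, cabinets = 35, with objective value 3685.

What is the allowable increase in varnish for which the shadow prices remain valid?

Binding constraints: varnish, lumber. The basis is B = [[6,3],[2,3]] with det 12.
Per unit increase in varnish, x* moves by d = (0.25, -0.1667).
The basis stays optimal until assembly becomes binding; allowable increase = 27 L.

27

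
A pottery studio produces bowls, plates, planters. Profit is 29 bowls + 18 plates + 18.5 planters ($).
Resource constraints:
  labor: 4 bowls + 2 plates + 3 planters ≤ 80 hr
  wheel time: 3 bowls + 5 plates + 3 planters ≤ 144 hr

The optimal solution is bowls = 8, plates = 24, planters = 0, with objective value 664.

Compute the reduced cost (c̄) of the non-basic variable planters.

Check each constraint at x*: labor 80/80 (tight); wheel time 144/144 (tight).
Dual feasibility on the basic columns requires 4·y_labor + 3·y_wheel time = 29, 2·y_labor + 5·y_wheel time = 18.
This yields shadow prices y_labor = 6.5, y_wheel time = 1.
Reduced cost of planters: c₃ − yᵀa₃ = 18.5 − (6.5·3 + 1·3) = 18.5 − 22.5 = -4.

-4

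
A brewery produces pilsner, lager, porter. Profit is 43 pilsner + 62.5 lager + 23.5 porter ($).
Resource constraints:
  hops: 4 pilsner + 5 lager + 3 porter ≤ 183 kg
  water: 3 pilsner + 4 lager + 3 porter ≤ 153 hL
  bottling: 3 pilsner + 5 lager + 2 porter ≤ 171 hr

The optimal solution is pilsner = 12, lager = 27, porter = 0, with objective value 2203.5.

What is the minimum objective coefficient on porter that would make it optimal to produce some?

At the optimum: hops uses 183 of 183 (binding); water uses 144 of 153 (slack = 9); bottling uses 171 of 171 (binding).
By complementary slackness, y = 0 for the non-binding constraint.
From A_Bᵀ y = c: 4·y_hops + 3·y_bottling = 43; 5·y_hops + 5·y_bottling = 62.5.
This yields shadow prices y_hops = 5.5, y_bottling = 7.
porter enters the basis when its profit ≥ yᵀa₃ = 5.5·3 + 7·2 = 30.5.

30.5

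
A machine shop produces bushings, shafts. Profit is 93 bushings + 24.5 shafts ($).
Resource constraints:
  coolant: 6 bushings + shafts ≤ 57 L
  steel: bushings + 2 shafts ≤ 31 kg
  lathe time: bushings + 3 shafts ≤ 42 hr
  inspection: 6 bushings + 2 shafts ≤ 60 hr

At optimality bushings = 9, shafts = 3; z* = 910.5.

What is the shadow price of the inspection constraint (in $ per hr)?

Check each constraint at x*: coolant 57/57 (tight); steel 15/31 (slack 16); lathe time 18/42 (slack 24); inspection 60/60 (tight).
Slack constraints have shadow price 0 (complementary slackness).
The binding rows give the dual system: 6·y_coolant + 6·y_inspection = 93 and 1·y_coolant + 2·y_inspection = 24.5.
This yields shadow prices y_coolant = 6.5, y_inspection = 9.
Shadow price of inspection = 9.

9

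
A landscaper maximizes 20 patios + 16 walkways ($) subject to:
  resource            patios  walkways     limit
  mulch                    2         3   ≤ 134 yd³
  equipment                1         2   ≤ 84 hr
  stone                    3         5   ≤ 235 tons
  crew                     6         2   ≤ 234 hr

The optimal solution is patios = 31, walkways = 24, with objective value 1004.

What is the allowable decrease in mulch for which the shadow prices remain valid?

56

Binding constraints: mulch, crew. The basis is B = [[2,3],[6,2]] with det -14.
Per unit decrease in mulch, x* moves by d = (0.1429, -0.4286).
The basis stays optimal until walkways reaches 0; allowable decrease = 56 yd³.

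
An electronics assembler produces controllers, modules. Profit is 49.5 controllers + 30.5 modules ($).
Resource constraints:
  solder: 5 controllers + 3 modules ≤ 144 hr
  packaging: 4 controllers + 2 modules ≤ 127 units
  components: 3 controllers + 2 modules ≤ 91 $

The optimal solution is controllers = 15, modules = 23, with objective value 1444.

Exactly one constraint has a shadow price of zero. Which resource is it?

packaging

solder: 144/144 (binding)
packaging: 106/127 (slack 21)
components: 91/91 (binding)
By complementary slackness, a constraint with positive slack has shadow price 0 → packaging.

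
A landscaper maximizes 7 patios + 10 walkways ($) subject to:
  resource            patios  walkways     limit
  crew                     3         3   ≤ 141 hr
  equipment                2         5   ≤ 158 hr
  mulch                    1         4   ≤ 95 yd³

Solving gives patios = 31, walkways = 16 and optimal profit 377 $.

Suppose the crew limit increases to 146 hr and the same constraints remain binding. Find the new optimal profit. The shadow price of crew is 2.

387

Δb = 5, so new z* = 377 + (2)·(5) = 377 + 10 = 387.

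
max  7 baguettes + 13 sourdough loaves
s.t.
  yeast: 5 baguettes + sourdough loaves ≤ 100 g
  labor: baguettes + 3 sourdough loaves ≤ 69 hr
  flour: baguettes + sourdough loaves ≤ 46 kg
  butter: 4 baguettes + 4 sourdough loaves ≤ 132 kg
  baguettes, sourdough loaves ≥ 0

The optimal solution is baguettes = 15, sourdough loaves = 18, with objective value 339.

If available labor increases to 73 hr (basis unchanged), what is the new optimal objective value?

Binding: labor and butter. Non-binding: yeast (7 unused), flour (13 unused).
Slack constraints have shadow price 0 (complementary slackness).
Dual feasibility on the basic columns requires 1·y_labor + 4·y_butter = 7, 3·y_labor + 4·y_butter = 13.
This yields shadow prices y_labor = 3, y_butter = 1.
Δz = y_labor·Δb = 3 × (4) = 12, so new z* = 339 + 12 = 351.

351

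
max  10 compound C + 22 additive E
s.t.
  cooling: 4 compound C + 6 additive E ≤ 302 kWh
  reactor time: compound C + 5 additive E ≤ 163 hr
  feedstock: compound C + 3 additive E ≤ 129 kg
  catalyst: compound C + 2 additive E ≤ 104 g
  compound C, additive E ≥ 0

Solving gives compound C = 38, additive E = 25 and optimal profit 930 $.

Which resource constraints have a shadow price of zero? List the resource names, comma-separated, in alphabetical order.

catalyst, feedstock

cooling: 302/302 (binding)
reactor time: 163/163 (binding)
feedstock: 113/129 (slack 16)
catalyst: 88/104 (slack 16)
By complementary slackness, a constraint with positive slack has shadow price 0 → catalyst, feedstock.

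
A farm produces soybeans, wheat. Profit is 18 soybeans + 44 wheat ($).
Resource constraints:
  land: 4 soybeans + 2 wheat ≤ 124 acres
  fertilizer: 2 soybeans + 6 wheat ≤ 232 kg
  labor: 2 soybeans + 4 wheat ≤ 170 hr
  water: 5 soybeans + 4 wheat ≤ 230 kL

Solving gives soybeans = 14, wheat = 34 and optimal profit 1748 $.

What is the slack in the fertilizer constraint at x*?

fertilizer used = 2·14 + 6·34 = 232; slack = 232 − 232 = 0.

0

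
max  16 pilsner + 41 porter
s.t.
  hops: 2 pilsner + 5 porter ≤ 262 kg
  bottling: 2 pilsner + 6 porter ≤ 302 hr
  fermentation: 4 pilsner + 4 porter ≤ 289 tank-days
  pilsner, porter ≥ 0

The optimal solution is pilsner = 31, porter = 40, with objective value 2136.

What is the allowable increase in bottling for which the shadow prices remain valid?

Binding constraints: hops, bottling. The basis is B = [[2,5],[2,6]] with det 2.
Per unit increase in bottling, x* moves by d = (-2.5, 1).
The basis stays optimal until pilsner reaches 0; allowable increase = 12.4 hr.

12.4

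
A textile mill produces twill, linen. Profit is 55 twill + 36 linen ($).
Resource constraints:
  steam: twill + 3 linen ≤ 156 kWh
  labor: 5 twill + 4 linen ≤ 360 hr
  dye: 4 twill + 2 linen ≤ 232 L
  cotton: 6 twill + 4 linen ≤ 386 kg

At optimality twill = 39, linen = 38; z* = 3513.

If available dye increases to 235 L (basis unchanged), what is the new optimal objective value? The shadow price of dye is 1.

Δb = 3, so new z* = 3513 + (1)·(3) = 3513 + 3 = 3516.

3516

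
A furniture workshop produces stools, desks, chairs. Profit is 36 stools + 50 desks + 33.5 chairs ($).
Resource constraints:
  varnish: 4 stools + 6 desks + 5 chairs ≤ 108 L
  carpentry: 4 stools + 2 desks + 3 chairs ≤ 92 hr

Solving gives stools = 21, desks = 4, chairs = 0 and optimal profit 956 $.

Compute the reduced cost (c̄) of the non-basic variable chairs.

At the optimum: varnish uses 108 of 108 (binding); carpentry uses 92 of 92 (binding).
From A_Bᵀ y = c: 4·y_varnish + 4·y_carpentry = 36; 6·y_varnish + 2·y_carpentry = 50.
→ y_varnish = 8 and y_carpentry = 1.
Reduced cost of chairs: c₃ − yᵀa₃ = 33.5 − (8·5 + 1·3) = 33.5 − 43 = -9.5.

-9.5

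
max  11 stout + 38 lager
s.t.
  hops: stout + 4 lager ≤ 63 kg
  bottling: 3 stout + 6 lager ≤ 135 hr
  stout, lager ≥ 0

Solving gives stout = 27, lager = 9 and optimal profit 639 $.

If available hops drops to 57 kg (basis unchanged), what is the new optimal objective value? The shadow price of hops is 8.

591

Δb = -6, so new z* = 639 + (8)·(-6) = 639 − 48 = 591.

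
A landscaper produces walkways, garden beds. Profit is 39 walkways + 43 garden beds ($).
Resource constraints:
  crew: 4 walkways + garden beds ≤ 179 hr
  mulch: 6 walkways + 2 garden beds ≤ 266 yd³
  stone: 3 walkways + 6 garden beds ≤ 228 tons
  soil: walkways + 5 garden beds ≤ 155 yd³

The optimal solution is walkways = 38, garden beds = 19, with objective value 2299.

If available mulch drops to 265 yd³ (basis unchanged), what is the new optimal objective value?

At the optimum: crew uses 171 of 179 (slack = 8); mulch uses 266 of 266 (binding); stone uses 228 of 228 (binding); soil uses 133 of 155 (slack = 22).
Since crew, soil are not tight, their duals are 0.
The binding rows give the dual system: 6·y_mulch + 3·y_stone = 39 and 2·y_mulch + 6·y_stone = 43.
→ y_mulch = 3.5 and y_stone = 6.
Δz = y_mulch·Δb = 3.5 × (-1) = -3.5, so new z* = 2299 − 3.5 = 2295.5.

2295.5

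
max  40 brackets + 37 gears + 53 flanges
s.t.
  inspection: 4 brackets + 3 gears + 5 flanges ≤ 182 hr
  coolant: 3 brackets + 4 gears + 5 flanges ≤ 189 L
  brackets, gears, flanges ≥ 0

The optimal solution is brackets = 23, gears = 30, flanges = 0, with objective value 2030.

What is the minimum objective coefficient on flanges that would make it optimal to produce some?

55

Check each constraint at x*: inspection 182/182 (tight); coolant 189/189 (tight).
From A_Bᵀ y = c: 4·y_inspection + 3·y_coolant = 40; 3·y_inspection + 4·y_coolant = 37.
→ y_inspection = 7 and y_coolant = 4.
flanges enters the basis when its profit ≥ yᵀa₃ = 7·5 + 4·5 = 55.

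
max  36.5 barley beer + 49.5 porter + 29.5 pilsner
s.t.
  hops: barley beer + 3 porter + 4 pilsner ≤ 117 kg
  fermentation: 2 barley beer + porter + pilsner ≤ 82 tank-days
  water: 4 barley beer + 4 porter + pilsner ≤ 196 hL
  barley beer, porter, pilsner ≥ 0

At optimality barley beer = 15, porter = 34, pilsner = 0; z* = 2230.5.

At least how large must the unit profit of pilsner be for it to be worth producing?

Check each constraint at x*: hops 117/117 (tight); fermentation 64/82 (slack 18); water 196/196 (tight).
Since fermentation is not tight, its dual is 0.
Dual feasibility on the basic columns requires 1·y_hops + 4·y_water = 36.5, 3·y_hops + 4·y_water = 49.5.
This yields shadow prices y_hops = 6.5, y_water = 7.5.
pilsner enters the basis when its profit ≥ yᵀa₃ = 6.5·4 + 7.5·1 = 33.5.

33.5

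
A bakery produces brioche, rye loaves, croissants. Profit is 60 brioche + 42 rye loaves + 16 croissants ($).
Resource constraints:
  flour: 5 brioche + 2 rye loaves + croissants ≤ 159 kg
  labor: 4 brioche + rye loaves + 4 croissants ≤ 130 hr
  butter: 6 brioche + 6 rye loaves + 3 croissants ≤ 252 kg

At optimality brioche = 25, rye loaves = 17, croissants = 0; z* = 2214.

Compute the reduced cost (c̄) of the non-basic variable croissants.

Binding: flour and butter. Non-binding: labor (13 unused).
Slack constraints have shadow price 0 (complementary slackness).
The binding rows give the dual system: 5·y_flour + 6·y_butter = 60 and 2·y_flour + 6·y_butter = 42.
→ y_flour = 6 and y_butter = 5.
Reduced cost of croissants: c₃ − yᵀa₃ = 16 − (6·1 + 5·3) = 16 − 21 = -5.

-5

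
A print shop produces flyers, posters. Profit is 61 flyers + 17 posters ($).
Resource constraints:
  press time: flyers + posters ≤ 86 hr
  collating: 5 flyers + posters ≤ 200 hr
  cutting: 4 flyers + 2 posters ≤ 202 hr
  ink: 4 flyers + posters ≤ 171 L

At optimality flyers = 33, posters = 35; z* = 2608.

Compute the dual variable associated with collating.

Binding: collating and cutting. Non-binding: press time (18 unused), ink (4 unused).
Slack constraints have shadow price 0 (complementary slackness).
Dual feasibility on the basic columns requires 5·y_collating + 4·y_cutting = 61, 1·y_collating + 2·y_cutting = 17.
Solving: y_collating = 9, y_cutting = 4.
Shadow price of collating = 9.

9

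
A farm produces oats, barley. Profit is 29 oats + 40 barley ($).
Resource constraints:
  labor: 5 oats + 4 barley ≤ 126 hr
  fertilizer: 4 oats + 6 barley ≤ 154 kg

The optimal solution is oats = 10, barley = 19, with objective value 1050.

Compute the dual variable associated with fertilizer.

At the optimum: labor uses 126 of 126 (binding); fertilizer uses 154 of 154 (binding).
The binding rows give the dual system: 5·y_labor + 4·y_fertilizer = 29 and 4·y_labor + 6·y_fertilizer = 40.
This yields shadow prices y_labor = 1, y_fertilizer = 6.
Shadow price of fertilizer = 6.

6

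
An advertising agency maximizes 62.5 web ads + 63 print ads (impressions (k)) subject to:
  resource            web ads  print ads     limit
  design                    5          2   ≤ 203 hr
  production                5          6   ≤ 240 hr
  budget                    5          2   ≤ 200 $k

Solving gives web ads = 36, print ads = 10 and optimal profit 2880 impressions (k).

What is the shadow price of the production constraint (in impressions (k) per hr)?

9.5

At the optimum: design uses 200 of 203 (slack = 3); production uses 240 of 240 (binding); budget uses 200 of 200 (binding).
Since design is not tight, its dual is 0.
Dual feasibility on the basic columns requires 5·y_production + 5·y_budget = 62.5, 6·y_production + 2·y_budget = 63.
→ y_production = 9.5 and y_budget = 3.
Shadow price of production = 9.5.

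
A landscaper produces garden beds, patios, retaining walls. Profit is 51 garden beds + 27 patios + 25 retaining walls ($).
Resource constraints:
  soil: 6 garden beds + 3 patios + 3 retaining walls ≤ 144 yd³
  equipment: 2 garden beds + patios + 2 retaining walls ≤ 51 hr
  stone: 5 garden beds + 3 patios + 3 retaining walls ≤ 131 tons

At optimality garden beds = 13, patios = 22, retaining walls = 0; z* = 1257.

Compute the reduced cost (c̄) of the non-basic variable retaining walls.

Check each constraint at x*: soil 144/144 (tight); equipment 48/51 (slack 3); stone 131/131 (tight).
By complementary slackness, y = 0 for the non-binding constraint.
The binding rows give the dual system: 6·y_soil + 5·y_stone = 51 and 3·y_soil + 3·y_stone = 27.
→ y_soil = 6 and y_stone = 3.
Reduced cost of retaining walls: c₃ − yᵀa₃ = 25 − (6·3 + 3·3) = 25 − 27 = -2.

-2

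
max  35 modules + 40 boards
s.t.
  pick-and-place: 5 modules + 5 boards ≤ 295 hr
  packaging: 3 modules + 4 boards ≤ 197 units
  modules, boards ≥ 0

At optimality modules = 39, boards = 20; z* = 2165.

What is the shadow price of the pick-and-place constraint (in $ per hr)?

At the optimum: pick-and-place uses 295 of 295 (binding); packaging uses 197 of 197 (binding).
Dual feasibility on the basic columns requires 5·y_pick-and-place + 3·y_packaging = 35, 5·y_pick-and-place + 4·y_packaging = 40.
Solving: y_pick-and-place = 4, y_packaging = 5.
Shadow price of pick-and-place = 4.

4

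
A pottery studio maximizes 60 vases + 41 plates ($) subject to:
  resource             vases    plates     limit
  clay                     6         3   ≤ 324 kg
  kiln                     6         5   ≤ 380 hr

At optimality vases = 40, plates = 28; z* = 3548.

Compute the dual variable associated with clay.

4.5

At the optimum: clay uses 324 of 324 (binding); kiln uses 380 of 380 (binding).
From A_Bᵀ y = c: 6·y_clay + 6·y_kiln = 60; 3·y_clay + 5·y_kiln = 41.
This yields shadow prices y_clay = 4.5, y_kiln = 5.5.
Shadow price of clay = 4.5.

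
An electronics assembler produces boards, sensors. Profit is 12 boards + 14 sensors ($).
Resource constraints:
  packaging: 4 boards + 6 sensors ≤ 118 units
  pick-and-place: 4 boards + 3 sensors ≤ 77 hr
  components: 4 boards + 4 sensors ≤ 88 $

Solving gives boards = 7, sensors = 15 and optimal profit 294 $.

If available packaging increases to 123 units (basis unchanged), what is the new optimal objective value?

Check each constraint at x*: packaging 118/118 (tight); pick-and-place 73/77 (slack 4); components 88/88 (tight).
By complementary slackness, y = 0 for the non-binding constraint.
Dual feasibility on the basic columns requires 4·y_packaging + 4·y_components = 12, 6·y_packaging + 4·y_components = 14.
This yields shadow prices y_packaging = 1, y_components = 2.
Δz = y_packaging·Δb = 1 × (5) = 5, so new z* = 294 + 5 = 299.

299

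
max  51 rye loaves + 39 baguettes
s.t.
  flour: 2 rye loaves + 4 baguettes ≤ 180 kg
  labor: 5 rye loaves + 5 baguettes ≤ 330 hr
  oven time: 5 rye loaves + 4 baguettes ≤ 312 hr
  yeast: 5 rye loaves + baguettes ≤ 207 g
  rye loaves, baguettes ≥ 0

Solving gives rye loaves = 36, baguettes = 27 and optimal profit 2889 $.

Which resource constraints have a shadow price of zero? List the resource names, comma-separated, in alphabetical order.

labor, oven time

flour: 180/180 (binding)
labor: 315/330 (slack 15)
oven time: 288/312 (slack 24)
yeast: 207/207 (binding)
By complementary slackness, a constraint with positive slack has shadow price 0 → labor, oven time.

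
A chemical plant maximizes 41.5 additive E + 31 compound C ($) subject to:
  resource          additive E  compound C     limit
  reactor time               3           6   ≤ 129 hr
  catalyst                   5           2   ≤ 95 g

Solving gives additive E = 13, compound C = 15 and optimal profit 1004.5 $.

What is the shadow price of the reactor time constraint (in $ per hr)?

3

Check each constraint at x*: reactor time 129/129 (tight); catalyst 95/95 (tight).
From A_Bᵀ y = c: 3·y_reactor time + 5·y_catalyst = 41.5; 6·y_reactor time + 2·y_catalyst = 31.
This yields shadow prices y_reactor time = 3, y_catalyst = 6.5.
Shadow price of reactor time = 3.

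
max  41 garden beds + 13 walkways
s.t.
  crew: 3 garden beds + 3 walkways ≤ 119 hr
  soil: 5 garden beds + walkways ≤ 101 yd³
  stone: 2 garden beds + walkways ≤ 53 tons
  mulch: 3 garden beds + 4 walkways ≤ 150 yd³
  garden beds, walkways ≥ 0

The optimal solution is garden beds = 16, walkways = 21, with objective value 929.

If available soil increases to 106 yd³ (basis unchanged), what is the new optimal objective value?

At the optimum: crew uses 111 of 119 (slack = 8); soil uses 101 of 101 (binding); stone uses 53 of 53 (binding); mulch uses 132 of 150 (slack = 18).
Since crew, mulch are not tight, their duals are 0.
From A_Bᵀ y = c: 5·y_soil + 2·y_stone = 41; 1·y_soil + 1·y_stone = 13.
This yields shadow prices y_soil = 5, y_stone = 8.
Δz = y_soil·Δb = 5 × (5) = 25, so new z* = 929 + 25 = 954.

954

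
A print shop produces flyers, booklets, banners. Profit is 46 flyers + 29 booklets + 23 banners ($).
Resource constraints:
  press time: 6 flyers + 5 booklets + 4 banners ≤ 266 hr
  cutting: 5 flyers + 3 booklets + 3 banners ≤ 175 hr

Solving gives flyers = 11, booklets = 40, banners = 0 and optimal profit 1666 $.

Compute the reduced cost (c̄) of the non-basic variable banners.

At the optimum: press time uses 266 of 266 (binding); cutting uses 175 of 175 (binding).
Dual feasibility on the basic columns requires 6·y_press time + 5·y_cutting = 46, 5·y_press time + 3·y_cutting = 29.
Solving: y_press time = 1, y_cutting = 8.
Reduced cost of banners: c₃ − yᵀa₃ = 23 − (1·4 + 8·3) = 23 − 28 = -5.

-5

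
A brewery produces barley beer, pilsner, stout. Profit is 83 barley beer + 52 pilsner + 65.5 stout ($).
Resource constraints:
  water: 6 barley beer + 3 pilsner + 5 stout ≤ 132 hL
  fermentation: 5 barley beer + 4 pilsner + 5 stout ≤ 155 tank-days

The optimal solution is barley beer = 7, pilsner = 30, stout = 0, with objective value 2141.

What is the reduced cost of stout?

-9.5

At the optimum: water uses 132 of 132 (binding); fermentation uses 155 of 155 (binding).
Dual feasibility on the basic columns requires 6·y_water + 5·y_fermentation = 83, 3·y_water + 4·y_fermentation = 52.
→ y_water = 8 and y_fermentation = 7.
Reduced cost of stout: c₃ − yᵀa₃ = 65.5 − (8·5 + 7·5) = 65.5 − 75 = -9.5.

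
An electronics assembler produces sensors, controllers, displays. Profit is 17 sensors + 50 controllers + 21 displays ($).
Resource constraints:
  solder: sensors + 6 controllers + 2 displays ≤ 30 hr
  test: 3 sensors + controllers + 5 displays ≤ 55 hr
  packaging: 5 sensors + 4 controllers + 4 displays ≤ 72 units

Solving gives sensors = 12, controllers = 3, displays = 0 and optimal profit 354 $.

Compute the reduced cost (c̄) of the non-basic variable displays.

-1

Binding: solder and packaging. Non-binding: test (16 unused).
By complementary slackness, y = 0 for the non-binding constraint.
The binding rows give the dual system: 1·y_solder + 5·y_packaging = 17 and 6·y_solder + 4·y_packaging = 50.
This yields shadow prices y_solder = 7, y_packaging = 2.
Reduced cost of displays: c₃ − yᵀa₃ = 21 − (7·2 + 2·4) = 21 − 22 = -1.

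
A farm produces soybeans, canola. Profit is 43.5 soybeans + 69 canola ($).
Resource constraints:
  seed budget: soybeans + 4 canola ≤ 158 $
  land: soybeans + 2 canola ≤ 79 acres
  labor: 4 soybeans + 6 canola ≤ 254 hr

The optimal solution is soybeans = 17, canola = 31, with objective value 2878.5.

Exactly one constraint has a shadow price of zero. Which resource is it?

seed budget: 141/158 (slack 17)
land: 79/79 (binding)
labor: 254/254 (binding)
By complementary slackness, a constraint with positive slack has shadow price 0 → seed budget.

seed budget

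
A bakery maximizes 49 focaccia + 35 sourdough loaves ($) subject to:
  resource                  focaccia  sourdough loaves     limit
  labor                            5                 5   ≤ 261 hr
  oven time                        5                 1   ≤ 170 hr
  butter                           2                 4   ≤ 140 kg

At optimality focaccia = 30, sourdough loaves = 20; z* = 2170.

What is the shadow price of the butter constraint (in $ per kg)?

7

Binding: oven time and butter. Non-binding: labor (11 unused).
Since labor is not tight, its dual is 0.
From A_Bᵀ y = c: 5·y_oven time + 2·y_butter = 49; 1·y_oven time + 4·y_butter = 35.
→ y_oven time = 7 and y_butter = 7.
Shadow price of butter = 7.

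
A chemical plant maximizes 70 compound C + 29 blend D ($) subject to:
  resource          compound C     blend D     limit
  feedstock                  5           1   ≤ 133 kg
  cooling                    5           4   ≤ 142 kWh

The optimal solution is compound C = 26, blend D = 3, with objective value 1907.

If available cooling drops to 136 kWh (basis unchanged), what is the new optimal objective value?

1877

Both feedstock and cooling are binding at x*.
Dual feasibility on the basic columns requires 5·y_feedstock + 5·y_cooling = 70, 1·y_feedstock + 4·y_cooling = 29.
This yields shadow prices y_feedstock = 9, y_cooling = 5.
Δz = y_cooling·Δb = 5 × (-6) = -30, so new z* = 1907 − 30 = 1877.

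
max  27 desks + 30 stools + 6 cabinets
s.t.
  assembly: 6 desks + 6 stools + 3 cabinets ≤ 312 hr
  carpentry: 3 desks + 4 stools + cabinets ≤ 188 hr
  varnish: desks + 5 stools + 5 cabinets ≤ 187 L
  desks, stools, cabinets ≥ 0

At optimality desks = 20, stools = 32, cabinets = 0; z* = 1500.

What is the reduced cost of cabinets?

-6

At the optimum: assembly uses 312 of 312 (binding); carpentry uses 188 of 188 (binding); varnish uses 180 of 187 (slack = 7).
Slack constraints have shadow price 0 (complementary slackness).
From A_Bᵀ y = c: 6·y_assembly + 3·y_carpentry = 27; 6·y_assembly + 4·y_carpentry = 30.
This yields shadow prices y_assembly = 3, y_carpentry = 3.
Reduced cost of cabinets: c₃ − yᵀa₃ = 6 − (3·3 + 3·1) = 6 − 12 = -6.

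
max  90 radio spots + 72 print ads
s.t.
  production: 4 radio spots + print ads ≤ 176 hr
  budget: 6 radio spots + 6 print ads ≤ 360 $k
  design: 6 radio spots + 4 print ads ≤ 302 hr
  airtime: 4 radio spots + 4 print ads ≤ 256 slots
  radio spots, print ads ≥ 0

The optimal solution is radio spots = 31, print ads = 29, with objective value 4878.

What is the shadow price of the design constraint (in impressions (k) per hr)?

9

Check each constraint at x*: production 153/176 (slack 23); budget 360/360 (tight); design 302/302 (tight); airtime 240/256 (slack 16).
Slack constraints have shadow price 0 (complementary slackness).
From A_Bᵀ y = c: 6·y_budget + 6·y_design = 90; 6·y_budget + 4·y_design = 72.
Solving: y_budget = 6, y_design = 9.
Shadow price of design = 9.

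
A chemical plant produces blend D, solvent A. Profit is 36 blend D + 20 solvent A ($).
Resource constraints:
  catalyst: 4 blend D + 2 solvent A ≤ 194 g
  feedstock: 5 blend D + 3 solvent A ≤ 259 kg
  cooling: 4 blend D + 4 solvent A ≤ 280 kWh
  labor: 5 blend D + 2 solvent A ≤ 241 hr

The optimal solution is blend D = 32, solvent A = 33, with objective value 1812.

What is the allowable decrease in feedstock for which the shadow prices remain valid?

Binding constraints: catalyst, feedstock. The basis is B = [[4,2],[5,3]] with det 2.
Per unit decrease in feedstock, x* moves by d = (1, -2).
The basis stays optimal until labor becomes binding; allowable decrease = 15 kg.

15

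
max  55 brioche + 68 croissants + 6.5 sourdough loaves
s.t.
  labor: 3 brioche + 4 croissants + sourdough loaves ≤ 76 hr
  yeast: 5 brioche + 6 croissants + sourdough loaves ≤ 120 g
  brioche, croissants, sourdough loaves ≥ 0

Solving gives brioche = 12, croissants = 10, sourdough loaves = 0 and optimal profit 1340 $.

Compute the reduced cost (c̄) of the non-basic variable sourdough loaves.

Both labor and yeast are binding at x*.
The binding rows give the dual system: 3·y_labor + 5·y_yeast = 55 and 4·y_labor + 6·y_yeast = 68.
→ y_labor = 5 and y_yeast = 8.
Reduced cost of sourdough loaves: c₃ − yᵀa₃ = 6.5 − (5·1 + 8·1) = 6.5 − 13 = -6.5.

-6.5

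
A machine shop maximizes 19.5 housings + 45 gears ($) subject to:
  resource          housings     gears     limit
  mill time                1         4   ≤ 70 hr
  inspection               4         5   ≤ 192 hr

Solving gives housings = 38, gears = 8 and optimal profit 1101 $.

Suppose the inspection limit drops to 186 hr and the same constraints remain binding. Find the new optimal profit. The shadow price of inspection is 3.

Δb = -6, so new z* = 1101 + (3)·(-6) = 1101 − 18 = 1083.

1083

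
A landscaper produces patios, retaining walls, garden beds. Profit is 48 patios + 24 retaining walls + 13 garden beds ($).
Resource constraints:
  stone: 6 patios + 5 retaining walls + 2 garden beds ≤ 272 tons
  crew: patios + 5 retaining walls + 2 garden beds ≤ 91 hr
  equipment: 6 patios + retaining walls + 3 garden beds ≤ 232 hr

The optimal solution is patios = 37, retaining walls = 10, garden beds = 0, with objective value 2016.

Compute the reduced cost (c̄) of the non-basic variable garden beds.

Check each constraint at x*: stone 272/272 (tight); crew 87/91 (slack 4); equipment 232/232 (tight).
Slack constraints have shadow price 0 (complementary slackness).
The binding rows give the dual system: 6·y_stone + 6·y_equipment = 48 and 5·y_stone + 1·y_equipment = 24.
This yields shadow prices y_stone = 4, y_equipment = 4.
Reduced cost of garden beds: c₃ − yᵀa₃ = 13 − (4·2 + 4·3) = 13 − 20 = -7.

-7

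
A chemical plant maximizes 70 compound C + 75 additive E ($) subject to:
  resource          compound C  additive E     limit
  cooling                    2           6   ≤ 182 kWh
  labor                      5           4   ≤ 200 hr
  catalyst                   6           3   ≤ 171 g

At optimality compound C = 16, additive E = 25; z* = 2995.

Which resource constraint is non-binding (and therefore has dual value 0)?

labor

cooling: 182/182 (binding)
labor: 180/200 (slack 20)
catalyst: 171/171 (binding)
By complementary slackness, a constraint with positive slack has shadow price 0 → labor.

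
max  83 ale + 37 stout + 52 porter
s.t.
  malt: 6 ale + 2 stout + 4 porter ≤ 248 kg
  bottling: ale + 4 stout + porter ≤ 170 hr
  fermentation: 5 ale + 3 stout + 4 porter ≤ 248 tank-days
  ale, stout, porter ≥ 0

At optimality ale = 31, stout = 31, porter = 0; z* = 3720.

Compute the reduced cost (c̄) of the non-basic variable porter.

Check each constraint at x*: malt 248/248 (tight); bottling 155/170 (slack 15); fermentation 248/248 (tight).
By complementary slackness, y = 0 for the non-binding constraint.
The binding rows give the dual system: 6·y_malt + 5·y_fermentation = 83 and 2·y_malt + 3·y_fermentation = 37.
This yields shadow prices y_malt = 8, y_fermentation = 7.
Reduced cost of porter: c₃ − yᵀa₃ = 52 − (8·4 + 7·4) = 52 − 60 = -8.

-8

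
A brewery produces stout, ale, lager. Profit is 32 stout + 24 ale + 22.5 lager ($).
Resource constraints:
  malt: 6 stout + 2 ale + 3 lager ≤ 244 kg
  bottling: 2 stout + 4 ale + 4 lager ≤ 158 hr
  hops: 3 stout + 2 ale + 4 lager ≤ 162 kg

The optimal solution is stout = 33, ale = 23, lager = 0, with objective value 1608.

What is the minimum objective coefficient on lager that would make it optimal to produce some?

Check each constraint at x*: malt 244/244 (tight); bottling 158/158 (tight); hops 145/162 (slack 17).
By complementary slackness, y = 0 for the non-binding constraint.
Dual feasibility on the basic columns requires 6·y_malt + 2·y_bottling = 32, 2·y_malt + 4·y_bottling = 24.
→ y_malt = 4 and y_bottling = 4.
lager enters the basis when its profit ≥ yᵀa₃ = 4·3 + 4·4 = 28.

28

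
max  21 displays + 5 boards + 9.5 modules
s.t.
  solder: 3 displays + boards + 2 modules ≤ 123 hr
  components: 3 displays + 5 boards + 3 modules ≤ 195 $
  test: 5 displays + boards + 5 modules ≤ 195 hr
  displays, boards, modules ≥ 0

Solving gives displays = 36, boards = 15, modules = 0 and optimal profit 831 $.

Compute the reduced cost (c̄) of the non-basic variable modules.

At the optimum: solder uses 123 of 123 (binding); components uses 183 of 195 (slack = 12); test uses 195 of 195 (binding).
By complementary slackness, y = 0 for the non-binding constraint.
From A_Bᵀ y = c: 3·y_solder + 5·y_test = 21; 1·y_solder + 1·y_test = 5.
This yields shadow prices y_solder = 2, y_test = 3.
Reduced cost of modules: c₃ − yᵀa₃ = 9.5 − (2·2 + 3·5) = 9.5 − 19 = -9.5.

-9.5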